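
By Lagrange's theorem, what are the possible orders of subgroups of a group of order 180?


Lagrange's theorem: |H| divides |G|
|G| = 180
Divisors of 180: 1, 2, 3, 4, 5, 6, 9, 10, 12, 15, 18, 20, 30, 36, 45, 60, 90, 180

Possible subgroup orders: {1, 2, 3, 4, 5, 6, 9, 10, 12, 15, 18, 20, 30, 36, 45, 60, 90, 180}


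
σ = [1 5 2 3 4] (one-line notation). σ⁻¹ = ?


To find σ⁻¹, swap domain and range:
σ(1) = 1 → σ⁻¹(1) = 1
σ(2) = 5 → σ⁻¹(5) = 2
σ(3) = 2 → σ⁻¹(2) = 3
σ(4) = 3 → σ⁻¹(3) = 4
σ(5) = 4 → σ⁻¹(4) = 5

σ⁻¹ = [1 3 4 5 2]


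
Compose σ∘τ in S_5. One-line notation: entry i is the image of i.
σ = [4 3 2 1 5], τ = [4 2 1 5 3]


σ∘τ: apply τ first, then σ
1 →τ 4 →σ 1
2 →τ 2 →σ 3
3 →τ 1 →σ 4
4 →τ 5 →σ 5
5 →τ 3 →σ 2

σ∘τ = [1 3 4 5 2]


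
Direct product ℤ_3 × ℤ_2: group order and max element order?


|ℤ_3 × ℤ_2| = 3 × 2 = 6
Max element order = lcm(3,2) = 6
Cyclic? Yes (gcd=1)

|ℤ_3×ℤ_2| = 6, max element order = 6


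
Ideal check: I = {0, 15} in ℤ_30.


Check ideal conditions for I = {0, 15} in ℤ_30:
(1) I is an additive subgroup? Yes
(2) For r ∈ ℤ_30 and a ∈ I: r·a ∈ I? Yes

Yes, I is an ideal of ℤ_30


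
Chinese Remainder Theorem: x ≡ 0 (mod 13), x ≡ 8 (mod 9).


m₁ = 13, m₂ = 9, gcd = 1, so CRT applies. M = m₁·m₂ = 117
Let M₁ = M/m₁ = 9, M₂ = M/m₂ = 13
Find y₁ ≡ M₁⁻¹ (mod m₁): 9⁻¹ ≡ 3 (mod 13)
Find y₂ ≡ M₂⁻¹ (mod m₂): 13⁻¹ ≡ 7 (mod 9)
x = a₁·M₁·y₁ + a₂·M₂·y₂ = 0·9·3 + 8·13·7 = 728
Reduce mod 117: x ≡ 26
Check: 26 mod 13 = 0 ✓, 26 mod 9 = 8 ✓

x ≡ 26 (mod 117)


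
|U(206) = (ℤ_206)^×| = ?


U(n) is the group of units mod n; |U(n)| = φ(n)
|U(206)| = φ(206) = 102

|U(206) = (ℤ_206)^×| = 102


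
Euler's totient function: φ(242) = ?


Factor n: 242 = 2 × 11^2
φ(n) = n · ∏(1 - 1/p) over distinct primes p | n
φ(242) = 242 · (1 - 1/2) · (1 - 1/11) = 110

φ(242) = 110


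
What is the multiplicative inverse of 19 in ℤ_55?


Use the extended Euclidean algorithm to write 1 = 19·s + 55·t; then s mod 55 is the inverse.
Euclidean algorithm:
  19 = 0·55 + 19
  55 = 2·19 + 17
  19 = 1·17 + 2
  17 = 8·2 + 1
  2 = 2·1 + 0
gcd(19,55) = 1
Back-substitution gives: 19·(-26) + 55·(9) = 1
So 19⁻¹ ≡ -26 ≡ 29 (mod 55)
Check: 19 × 29 = 551 ≡ 1 (mod 55) ✓

19⁻¹ ≡ 29 (mod 55)


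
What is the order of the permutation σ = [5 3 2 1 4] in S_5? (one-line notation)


Cycle decomposition: (1 5 4) (2 3)
Cycle lengths: 3, 2
Order = lcm(3, 2) = 6

ord(σ) = 6


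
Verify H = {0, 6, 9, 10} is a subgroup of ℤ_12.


Subgroup test for H = {0, 6, 9, 10} in (ℤ_12, +):
(1) 0 ∈ H? Yes
(2) Closure: for all a,b ∈ H, (a+b) mod 12 ∈ H? No  [counterexample: 6 + 9 = 3 ∉ H]
(3) Inverses: for all a ∈ H, -a mod 12 ∈ H? No

No, H is not a subgroup of ℤ_12


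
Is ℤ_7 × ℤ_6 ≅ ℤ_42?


Comparing ℤ_7 × ℤ_6 and ℤ_42:
gcd(7,6) = 1, so ℤ_7 × ℤ_6 ≅ ℤ_42 (CRT)

Yes, ℤ_7 × ℤ_6 ≅ ℤ_42


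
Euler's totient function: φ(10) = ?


φ(n) = count of k ∈ {1,...,n} with gcd(k,n)=1
Coprimes to 10: {1, 3, 7, 9}
Count: 4

φ(10) = 4


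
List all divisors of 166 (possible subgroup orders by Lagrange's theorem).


Lagrange's theorem: |H| divides |G|
|G| = 166
Divisors of 166: 1, 2, 83, 166

Possible subgroup orders: {1, 2, 83, 166}


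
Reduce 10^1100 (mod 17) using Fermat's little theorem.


Fermat's little theorem: if p is prime and gcd(a,p)=1, then a^(p-1) ≡ 1 (mod p)
p = 17 is prime, gcd(10,17) = 1
Reduce exponent: 1100 mod 16 = 12
So 10^1100 ≡ 10^12 (mod 17)
10^12 mod 17 = 13

10^1100 ≡ 13 (mod 17)


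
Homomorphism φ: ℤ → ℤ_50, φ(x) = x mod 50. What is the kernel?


Kernel = preimage of identity
ker(φ) = {x ∈ ℤ : x ≡ 0 (mod 50)} = 50ℤ = {0, ±50, ±100, ...}

ker(φ) = 50ℤ


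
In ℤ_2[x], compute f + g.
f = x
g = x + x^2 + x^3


Add coefficients mod 2:
x^0: 0 + 0 = 0 (mod 2)
x^1: 1 + 1 = 0 (mod 2)
x^2: 0 + 1 = 1 (mod 2)
x^3: 0 + 1 = 1 (mod 2)
Result: x^2 + x^3

f + g = x^2 + x^3


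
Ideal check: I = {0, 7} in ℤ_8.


Check ideal conditions for I = {0, 7} in ℤ_8:
(1) I is an additive subgroup? No
(2) For r ∈ ℤ_8 and a ∈ I: r·a ∈ I? No  [counterexample: r=2, a=7, r·a mod 8 = 6 ∉ I]

No, I is not an ideal of ℤ_8


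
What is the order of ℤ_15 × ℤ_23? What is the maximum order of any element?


|ℤ_15 × ℤ_23| = 15 × 23 = 345
Max element order = lcm(15,23) = 345
Cyclic? Yes (gcd=1)

|ℤ_15×ℤ_23| = 345, max element order = 345


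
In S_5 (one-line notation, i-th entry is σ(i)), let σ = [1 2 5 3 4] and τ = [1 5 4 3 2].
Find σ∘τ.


σ∘τ: apply τ first, then σ
1 →τ 1 →σ 1
2 →τ 5 →σ 4
3 →τ 4 →σ 3
4 →τ 3 →σ 5
5 →τ 2 →σ 2

σ∘τ = [1 4 3 5 2]


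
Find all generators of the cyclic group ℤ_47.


g generates ℤ_n iff gcd(g,n) = 1
Prime factors of 47: 47
Generators are g ∈ {1,...,46} not divisible by any of these primes.
Generators: {1, 2, 3, 4, 5, 6, 7, 8, 9, 10, 11, 12, 13, 14, 15, 16, 17, 18, 19, 20, 21, 22, 23, 24, 25, 26, 27, 28, 29, 30, 31, 32, 33, 34, 35, 36, 37, 38, 39, 40, 41, 42, 43, 44, 45, 46}
Number of generators = φ(47) = 46

Generators of ℤ_47 = {1, 2, 3, 4, 5, 6, 7, 8, 9, 10, 11, 12, 13, 14, 15, 16, 17, 18, 19, 20, 21, 22, 23, 24, 25, 26, 27, 28, 29, 30, 31, 32, 33, 34, 35, 36, 37, 38, 39, 40, 41, 42, 43, 44, 45, 46}


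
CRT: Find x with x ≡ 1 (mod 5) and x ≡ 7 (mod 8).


m₁ = 5, m₂ = 8, gcd = 1, so CRT applies. M = m₁·m₂ = 40
Let M₁ = M/m₁ = 8, M₂ = M/m₂ = 5
Find y₁ ≡ M₁⁻¹ (mod m₁): 8⁻¹ ≡ 2 (mod 5)
Find y₂ ≡ M₂⁻¹ (mod m₂): 5⁻¹ ≡ 5 (mod 8)
x = a₁·M₁·y₁ + a₂·M₂·y₂ = 1·8·2 + 7·5·5 = 191
Reduce mod 40: x ≡ 31
Check: 31 mod 5 = 1 ✓, 31 mod 8 = 7 ✓

x ≡ 31 (mod 40)


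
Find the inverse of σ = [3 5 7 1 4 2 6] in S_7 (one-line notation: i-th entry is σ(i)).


To find σ⁻¹, swap domain and range:
σ(1) = 3 → σ⁻¹(3) = 1
σ(2) = 5 → σ⁻¹(5) = 2
σ(3) = 7 → σ⁻¹(7) = 3
σ(4) = 1 → σ⁻¹(1) = 4
σ(5) = 4 → σ⁻¹(4) = 5
σ(6) = 2 → σ⁻¹(2) = 6
σ(7) = 6 → σ⁻¹(6) = 7

σ⁻¹ = [4 6 1 5 2 7 3]


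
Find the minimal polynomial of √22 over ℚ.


√22 satisfies x² - 22 = 0, irreducible over ℚ since 22 is squarefree

Minimal polynomial: x² - 22


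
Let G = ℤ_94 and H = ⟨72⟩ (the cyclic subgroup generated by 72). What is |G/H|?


|⟨72⟩| = n / gcd(72, 94) = 94 / 2 = 47
H is normal (ℤ_94 is abelian).
|G/H| = |G| / |H| = 94 / 47 = 2

|G/H| = 2


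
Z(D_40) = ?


Z(G) = {g ∈ G | gx = xg for all x ∈ G}
For even n, Z(D_n) = {e, r^(n/2)}: the 180° rotation r^20 commutes with every reflection and rotation

Z(D_40) = {e, r^20}


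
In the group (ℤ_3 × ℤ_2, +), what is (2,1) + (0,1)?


Operation: componentwise addition mod (3, 2)
(2,1) + (0,1) = ((a₁+b₁) mod 3, (a₂+b₂) mod 2) with a = (2,1), b = (0,1)

(2,1) + (0,1) = (2,0)


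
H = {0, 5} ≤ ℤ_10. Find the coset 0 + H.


0 + H = {0 + h (mod 10) : h ∈ H}
0+0=0, 0+5=5

0 + H = {0, 5}


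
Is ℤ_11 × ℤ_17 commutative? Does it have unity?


Direct product ring; commutative with unity (1,1); but (1,0)·(0,1) = (0,0) gives zero divisors, so not an integral domain
Commutative: Yes
Integral domain: No
Has unity: Yes

ℤ_11 × ℤ_17: Commutative=Yes, Unity=Yes


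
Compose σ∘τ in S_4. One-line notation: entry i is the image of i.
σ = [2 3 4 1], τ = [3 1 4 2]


σ∘τ: apply τ first, then σ
1 →τ 3 →σ 4
2 →τ 1 →σ 2
3 →τ 4 →σ 1
4 →τ 2 →σ 3

σ∘τ = [4 2 1 3]


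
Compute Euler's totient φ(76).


Factor n: 76 = 2^2 × 19
φ(n) = n · ∏(1 - 1/p) over distinct primes p | n
φ(76) = 76 · (1 - 1/2) · (1 - 1/19) = 36

φ(76) = 36


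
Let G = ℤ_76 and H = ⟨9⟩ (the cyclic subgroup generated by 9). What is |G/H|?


|⟨9⟩| = n / gcd(9, 76) = 76 / 1 = 76
H is normal (ℤ_76 is abelian).
|G/H| = |G| / |H| = 76 / 76 = 1

|G/H| = 1


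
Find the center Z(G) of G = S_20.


Z(G) = {g ∈ G | gx = xg for all x ∈ G}
S_n is non-abelian for n ≥ 3; Z(S_20) is trivial

Z(S_20) = {e}


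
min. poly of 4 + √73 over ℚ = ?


Let α = 4 + √73. Then α - 4 = √73, so (α - 4)² = 73, giving α² - 8α - 57 = 0. Degree 2 and α ∉ ℚ, so this is the minimal polynomial.

Minimal polynomial: x² - 8x - 57


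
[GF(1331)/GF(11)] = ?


GF(1331) = GF(11^3), so the extension degree is 3

[GF(1331)/GF(11)] = 3


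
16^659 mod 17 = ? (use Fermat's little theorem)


Fermat's little theorem: if p is prime and gcd(a,p)=1, then a^(p-1) ≡ 1 (mod p)
p = 17 is prime, gcd(16,17) = 1
Reduce exponent: 659 mod 16 = 3
So 16^659 ≡ 16^3 (mod 17)
16^3 mod 17 = 16

16^659 ≡ 16 (mod 17)


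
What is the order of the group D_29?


|D_n| = 2n (n rotations and n reflections)
|D_29| = 2×29 = 58

|D_29| = 58


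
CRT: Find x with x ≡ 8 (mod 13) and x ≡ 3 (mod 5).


m₁ = 13, m₂ = 5, gcd = 1, so CRT applies. M = m₁·m₂ = 65
Let M₁ = M/m₁ = 5, M₂ = M/m₂ = 13
Find y₁ ≡ M₁⁻¹ (mod m₁): 5⁻¹ ≡ 8 (mod 13)
Find y₂ ≡ M₂⁻¹ (mod m₂): 13⁻¹ ≡ 2 (mod 5)
x = a₁·M₁·y₁ + a₂·M₂·y₂ = 8·5·8 + 3·13·2 = 398
Reduce mod 65: x ≡ 8
Check: 8 mod 13 = 8 ✓, 8 mod 5 = 3 ✓

x ≡ 8 (mod 65)


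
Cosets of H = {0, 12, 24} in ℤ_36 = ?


H = {0, 12, 24}, |H| = 3
Number of cosets = |G|/|H| = 36/3 = 12
0 + H = {0, 12, 24}
1 + H = {1, 13, 25}
2 + H = {2, 14, 26}
3 + H = {3, 15, 27}
4 + H = {4, 16, 28}
5 + H = {5, 17, 29}
6 + H = {6, 18, 30}
7 + H = {7, 19, 31}
8 + H = {8, 20, 32}
9 + H = {9, 21, 33}
10 + H = {10, 22, 34}
11 + H = {11, 23, 35}

Cosets: 0+H={0,12,24}; 1+H={1,13,25}; 2+H={2,14,26}; 3+H={3,15,27}; 4+H={4,16,28}; 5+H={5,17,29}; 6+H={6,18,30}; 7+H={7,19,31}; 8+H={8,20,32}; 9+H={9,21,33}; 10+H={10,22,34}; 11+H={11,23,35}


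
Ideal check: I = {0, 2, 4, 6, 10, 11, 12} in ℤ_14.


Check ideal conditions for I = {0, 2, 4, 6, 10, 11, 12} in ℤ_14:
(1) I is an additive subgroup? No
(2) For r ∈ ℤ_14 and a ∈ I: r·a ∈ I? No  [counterexample: r=2, a=4, r·a mod 14 = 8 ∉ I]

No, I is not an ideal of ℤ_14


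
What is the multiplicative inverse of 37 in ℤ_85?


Use the extended Euclidean algorithm to write 1 = 37·s + 85·t; then s mod 85 is the inverse.
Euclidean algorithm:
  37 = 0·85 + 37
  85 = 2·37 + 11
  37 = 3·11 + 4
  11 = 2·4 + 3
  4 = 1·3 + 1
  3 = 3·1 + 0
gcd(37,85) = 1
Back-substitution gives: 37·(23) + 85·(-10) = 1
So 37⁻¹ ≡ 23 ≡ 23 (mod 85)
Check: 37 × 23 = 851 ≡ 1 (mod 85) ✓

37⁻¹ ≡ 23 (mod 85)


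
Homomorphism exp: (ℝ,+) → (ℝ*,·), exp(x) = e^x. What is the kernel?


Kernel = preimage of identity
ker(exp) = {x ∈ ℝ | e^x = 1} = {0}

ker(exp) = {0}


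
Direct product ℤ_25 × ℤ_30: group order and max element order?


|ℤ_25 × ℤ_30| = 25 × 30 = 750
Max element order = lcm(25,30) = 150
Cyclic? No (gcd=5)

|ℤ_25×ℤ_30| = 750, max element order = 150


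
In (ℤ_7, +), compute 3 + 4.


Operation: addition mod 7
3 + 4 = (a + b) mod 7 with a = 3, b = 4

3 + 4 = 0


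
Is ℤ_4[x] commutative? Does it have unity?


ℤ_4 has zero divisors (2·2 ≡ 0), and these lift to constant zero divisors in ℤ_4[x]; so not an integral domain
Commutative: Yes
Integral domain: No
Has unity: Yes

ℤ_4[x]: Commutative=Yes, Unity=Yes


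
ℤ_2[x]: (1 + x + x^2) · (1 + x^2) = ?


Expand and collect like terms; reduce coefficients mod 2:
x^0: 1·1 = 1 ≡ 1 (mod 2)
x^1: 1·0 + 1·1 = 1 ≡ 1 (mod 2)
x^2: 1·1 + 1·0 + 1·1 = 2 ≡ 0 (mod 2)
x^3: 1·1 + 1·0 = 1 ≡ 1 (mod 2)
x^4: 1·1 = 1 ≡ 1 (mod 2)
Result: 1 + x + x^3 + x^4

f · g = 1 + x + x^3 + x^4


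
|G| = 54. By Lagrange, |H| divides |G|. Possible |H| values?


Lagrange's theorem: |H| divides |G|
|G| = 54
Divisors of 54: 1, 2, 3, 6, 9, 18, 27, 54

Possible subgroup orders: {1, 2, 3, 6, 9, 18, 27, 54}


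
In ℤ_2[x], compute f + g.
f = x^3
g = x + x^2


Add coefficients mod 2:
x^0: 0 + 0 = 0 (mod 2)
x^1: 0 + 1 = 1 (mod 2)
x^2: 0 + 1 = 1 (mod 2)
x^3: 1 + 0 = 1 (mod 2)
Result: x + x^2 + x^3

f + g = x + x^2 + x^3


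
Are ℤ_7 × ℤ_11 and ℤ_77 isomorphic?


Comparing ℤ_7 × ℤ_11 and ℤ_77:
gcd(7,11) = 1, so ℤ_7 × ℤ_11 ≅ ℤ_77 (CRT)

Yes, ℤ_7 × ℤ_11 ≅ ℤ_77


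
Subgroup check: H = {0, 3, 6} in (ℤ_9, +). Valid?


Subgroup test for H = {0, 3, 6} in (ℤ_9, +):
(1) 0 ∈ H? Yes
(2) Closure: for all a,b ∈ H, (a+b) mod 9 ∈ H? Yes
(3) Inverses: for all a ∈ H, -a mod 9 ∈ H? Yes

Yes, H is a subgroup of ℤ_9


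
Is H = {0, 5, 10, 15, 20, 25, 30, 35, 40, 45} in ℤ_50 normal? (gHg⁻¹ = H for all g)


H = {0, 5, 10, 15, 20, 25, 30, 35, 40, 45} in ℤ_50
ℤ_50 is abelian; every subgroup of an abelian group is normal

Yes, normal subgroup


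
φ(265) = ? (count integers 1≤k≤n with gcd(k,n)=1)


Factor n: 265 = 5 × 53
φ(n) = n · ∏(1 - 1/p) over distinct primes p | n
φ(265) = 265 · (1 - 1/5) · (1 - 1/53) = 208

φ(265) = 208


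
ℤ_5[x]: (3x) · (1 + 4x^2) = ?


Expand and collect like terms; reduce coefficients mod 5:
x^0: 0·1 = 0 ≡ 0 (mod 5)
x^1: 0·0 + 3·1 = 3 ≡ 3 (mod 5)
x^2: 0·4 + 3·0 = 0 ≡ 0 (mod 5)
x^3: 3·4 = 12 ≡ 2 (mod 5)
Result: 3x + 2x^3

f · g = 3x + 2x^3


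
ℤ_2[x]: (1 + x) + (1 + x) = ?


Add coefficients mod 2:
x^0: 1 + 1 = 0 (mod 2)
x^1: 1 + 1 = 0 (mod 2)
Result: 0

f + g = 0


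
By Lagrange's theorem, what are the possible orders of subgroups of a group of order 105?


Lagrange's theorem: |H| divides |G|
|G| = 105
Divisors of 105: 1, 3, 5, 7, 15, 21, 35, 105

Possible subgroup orders: {1, 3, 5, 7, 15, 21, 35, 105}


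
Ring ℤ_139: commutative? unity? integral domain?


ℤ_139 is a commutative ring with unity 1; 139 is prime, so ℤ_139 is a field (hence an integral domain)
Commutative: Yes
Integral domain: Yes
Has unity: Yes

ℤ_139: Commutative=Yes, Unity=Yes


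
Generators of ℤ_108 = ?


g generates ℤ_n iff gcd(g,n) = 1
Prime factors of 108: 2, 3
Generators are g ∈ {1,...,107} not divisible by any of these primes.
Generators: {1, 5, 7, 11, 13, 17, 19, 23, 25, 29, 31, 35, 37, 41, 43, 47, 49, 53, 55, 59, 61, 65, 67, 71, 73, 77, 79, 83, 85, 89, 91, 95, 97, 101, 103, 107}
Number of generators = φ(108) = 36

Generators of ℤ_108 = {1, 5, 7, 11, 13, 17, 19, 23, 25, 29, 31, 35, 37, 41, 43, 47, 49, 53, 55, 59, 61, 65, 67, 71, 73, 77, 79, 83, 85, 89, 91, 95, 97, 101, 103, 107}


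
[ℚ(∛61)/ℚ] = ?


∛61 has minimal polynomial x³ - 61 (irreducible over ℚ since 61 is not a perfect cube)

[ℚ(∛61)/ℚ] = 3


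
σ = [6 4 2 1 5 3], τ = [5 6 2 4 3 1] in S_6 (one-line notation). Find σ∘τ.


σ∘τ: apply τ first, then σ
1 →τ 5 →σ 5
2 →τ 6 →σ 3
3 →τ 2 →σ 4
4 →τ 4 →σ 1
5 →τ 3 →σ 2
6 →τ 1 →σ 6

σ∘τ = [5 3 4 1 2 6]


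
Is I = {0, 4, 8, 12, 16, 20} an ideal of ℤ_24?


Check ideal conditions for I = {0, 4, 8, 12, 16, 20} in ℤ_24:
(1) I is an additive subgroup? Yes
(2) For r ∈ ℤ_24 and a ∈ I: r·a ∈ I? Yes

Yes, I is an ideal of ℤ_24


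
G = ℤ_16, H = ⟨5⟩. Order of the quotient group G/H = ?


|⟨5⟩| = n / gcd(5, 16) = 16 / 1 = 16
H is normal (ℤ_16 is abelian).
|G/H| = |G| / |H| = 16 / 16 = 1

|G/H| = 1


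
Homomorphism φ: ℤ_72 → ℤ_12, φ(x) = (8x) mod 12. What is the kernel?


Kernel = preimage of identity
ker(φ) = {x ∈ ℤ_72 : 8x ≡ 0 (mod 12)}. Since 12 | 72, φ is well-defined. The kernel is the cyclic subgroup ⟨3⟩ of ℤ_72 (order 24), i.e. {0, 3, 6, 9, 12, 15, 18, 21, 24, 27, 30, 33, 36, 39, 42, 45, 48, 51, 54, 57, 60, 63, 66, 69}

ker(φ) = {0, 3, 6, 9, 12, 15, 18, 21, 24, 27, 30, 33, 36, 39, 42, 45, 48, 51, 54, 57, 60, 63, 66, 69}


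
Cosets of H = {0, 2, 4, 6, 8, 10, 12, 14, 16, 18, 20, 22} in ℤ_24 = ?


H = {0, 2, 4, 6, 8, 10, 12, 14, 16, 18, 20, 22}, |H| = 12
Number of cosets = |G|/|H| = 24/12 = 2
0 + H = {0, 2, 4, 6, 8, 10, 12, 14, 16, 18, 20, 22}
1 + H = {1, 3, 5, 7, 9, 11, 13, 15, 17, 19, 21, 23}

Cosets: 0+H={0,2,4,6,8,10,12,14,16,18,20,22}; 1+H={1,3,5,7,9,11,13,15,17,19,21,23}


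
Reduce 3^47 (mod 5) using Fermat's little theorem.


Fermat's little theorem: if p is prime and gcd(a,p)=1, then a^(p-1) ≡ 1 (mod p)
p = 5 is prime, gcd(3,5) = 1
Reduce exponent: 47 mod 4 = 3
So 3^47 ≡ 3^3 (mod 5)
3^3 mod 5 = 2

3^47 ≡ 2 (mod 5)


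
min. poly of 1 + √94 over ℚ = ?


Let α = 1 + √94. Then α - 1 = √94, so (α - 1)² = 94, giving α² - 2α - 93 = 0. Degree 2 and α ∉ ℚ, so this is the minimal polynomial.

Minimal polynomial: x² - 2x - 93


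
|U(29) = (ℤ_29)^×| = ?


U(n) is the group of units mod n; |U(n)| = φ(n)
|U(29)| = φ(29) = 28

|U(29) = (ℤ_29)^×| = 28


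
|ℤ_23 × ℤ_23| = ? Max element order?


|ℤ_23 × ℤ_23| = 23 × 23 = 529
Max element order = lcm(23,23) = 23
Cyclic? No (gcd=23)

|ℤ_23×ℤ_23| = 529, max element order = 23


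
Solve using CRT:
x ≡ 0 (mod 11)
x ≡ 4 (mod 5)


m₁ = 11, m₂ = 5, gcd = 1, so CRT applies. M = m₁·m₂ = 55
Let M₁ = M/m₁ = 5, M₂ = M/m₂ = 11
Find y₁ ≡ M₁⁻¹ (mod m₁): 5⁻¹ ≡ 9 (mod 11)
Find y₂ ≡ M₂⁻¹ (mod m₂): 11⁻¹ ≡ 1 (mod 5)
x = a₁·M₁·y₁ + a₂·M₂·y₂ = 0·5·9 + 4·11·1 = 44
Reduce mod 55: x ≡ 44
Check: 44 mod 11 = 0 ✓, 44 mod 5 = 4 ✓

x ≡ 44 (mod 55)


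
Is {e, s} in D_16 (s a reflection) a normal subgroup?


H = {e, s} in D_16 (s a reflection)
r·s·r⁻¹ = sr⁻² ≠ s for n ≥ 3, so {e, s} is not closed under conjugation

No, not a normal subgroup


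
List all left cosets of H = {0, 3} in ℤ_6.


H = {0, 3}, |H| = 2
Number of cosets = |G|/|H| = 6/2 = 3
0 + H = {0, 3}
1 + H = {1, 4}
2 + H = {2, 5}

Cosets: 0+H={0,3}; 1+H={1,4}; 2+H={2,5}


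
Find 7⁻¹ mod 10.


Use the extended Euclidean algorithm to write 1 = 7·s + 10·t; then s mod 10 is the inverse.
Euclidean algorithm:
  7 = 0·10 + 7
  10 = 1·7 + 3
  7 = 2·3 + 1
  3 = 3·1 + 0
gcd(7,10) = 1
Back-substitution gives: 7·(3) + 10·(-2) = 1
So 7⁻¹ ≡ 3 ≡ 3 (mod 10)
Check: 7 × 3 = 21 ≡ 1 (mod 10) ✓

7⁻¹ ≡ 3 (mod 10)


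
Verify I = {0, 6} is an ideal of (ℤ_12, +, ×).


Check ideal conditions for I = {0, 6} in ℤ_12:
(1) I is an additive subgroup? Yes
(2) For r ∈ ℤ_12 and a ∈ I: r·a ∈ I? Yes

Yes, I is an ideal of ℤ_12


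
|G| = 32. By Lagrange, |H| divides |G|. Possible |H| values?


Lagrange's theorem: |H| divides |G|
|G| = 32
Divisors of 32: 1, 2, 4, 8, 16, 32

Possible subgroup orders: {1, 2, 4, 8, 16, 32}


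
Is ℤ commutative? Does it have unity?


integers form a commutative ring with unity 1; no zero divisors
Commutative: Yes
Integral domain: Yes
Has unity: Yes

ℤ: Commutative=Yes, Unity=Yes


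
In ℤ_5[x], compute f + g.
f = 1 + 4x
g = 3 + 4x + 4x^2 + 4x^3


Add coefficients mod 5:
x^0: 1 + 3 = 4 (mod 5)
x^1: 4 + 4 = 3 (mod 5)
x^2: 0 + 4 = 4 (mod 5)
x^3: 0 + 4 = 4 (mod 5)
Result: 4 + 3x + 4x^2 + 4x^3

f + g = 4 + 3x + 4x^2 + 4x^3


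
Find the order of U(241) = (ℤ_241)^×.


U(n) is the group of units mod n; |U(n)| = φ(n)
|U(241)| = φ(241) = 240

|U(241) = (ℤ_241)^×| = 240


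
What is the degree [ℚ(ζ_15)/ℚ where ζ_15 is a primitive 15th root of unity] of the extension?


[ℚ(ζ_n):ℚ] = deg Φ_n(x) = φ(n). Here φ(15) = 8

[ℚ(ζ_15)/ℚ where ζ_15 is a primitive 15th root of unity] = 8


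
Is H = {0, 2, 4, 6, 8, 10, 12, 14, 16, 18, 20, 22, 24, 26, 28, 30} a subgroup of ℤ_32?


Subgroup test for H = {0, 2, 4, 6, 8, 10, 12, 14, 16, 18, 20, 22, 24, 26, 28, 30} in (ℤ_32, +):
(1) 0 ∈ H? Yes
(2) Closure: for all a,b ∈ H, (a+b) mod 32 ∈ H? Yes
(3) Inverses: for all a ∈ H, -a mod 32 ∈ H? Yes

Yes, H is a subgroup of ℤ_32


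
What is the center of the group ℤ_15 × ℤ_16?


Z(G) = {g ∈ G | gx = xg for all x ∈ G}
Direct product of abelian groups is abelian, so Z(G) = G

Z(ℤ_15 × ℤ_16) = ℤ_15 × ℤ_16


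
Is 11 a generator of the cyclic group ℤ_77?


g generates ℤ_n iff gcd(g, n) = 1
gcd(11, 77) = 11
Since gcd = 11 ≠ 1, ⟨11⟩ has order 7 < 77, so 11 is not a generator.

No, 11 does not generate ℤ_77


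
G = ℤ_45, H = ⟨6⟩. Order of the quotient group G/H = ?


|⟨6⟩| = n / gcd(6, 45) = 45 / 3 = 15
H is normal (ℤ_45 is abelian).
|G/H| = |G| / |H| = 45 / 15 = 3

|G/H| = 3


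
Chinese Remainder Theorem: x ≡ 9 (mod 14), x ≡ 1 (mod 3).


m₁ = 14, m₂ = 3, gcd = 1, so CRT applies. M = m₁·m₂ = 42
Let M₁ = M/m₁ = 3, M₂ = M/m₂ = 14
Find y₁ ≡ M₁⁻¹ (mod m₁): 3⁻¹ ≡ 5 (mod 14)
Find y₂ ≡ M₂⁻¹ (mod m₂): 14⁻¹ ≡ 2 (mod 3)
x = a₁·M₁·y₁ + a₂·M₂·y₂ = 9·3·5 + 1·14·2 = 163
Reduce mod 42: x ≡ 37
Check: 37 mod 14 = 9 ✓, 37 mod 3 = 1 ✓

x ≡ 37 (mod 42)


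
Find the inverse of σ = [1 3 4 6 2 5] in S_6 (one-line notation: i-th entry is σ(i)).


To find σ⁻¹, swap domain and range:
σ(1) = 1 → σ⁻¹(1) = 1
σ(2) = 3 → σ⁻¹(3) = 2
σ(3) = 4 → σ⁻¹(4) = 3
σ(4) = 6 → σ⁻¹(6) = 4
σ(5) = 2 → σ⁻¹(2) = 5
σ(6) = 5 → σ⁻¹(5) = 6

σ⁻¹ = [1 5 2 3 6 4]


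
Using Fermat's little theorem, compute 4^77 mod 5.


Fermat's little theorem: if p is prime and gcd(a,p)=1, then a^(p-1) ≡ 1 (mod p)
p = 5 is prime, gcd(4,5) = 1
Reduce exponent: 77 mod 4 = 1
So 4^77 ≡ 4^1 (mod 5)
4^1 mod 5 = 4

4^77 ≡ 4 (mod 5)


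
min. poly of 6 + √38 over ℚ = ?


Let α = 6 + √38. Then α - 6 = √38, so (α - 6)² = 38, giving α² - 12α - 2 = 0. Degree 2 and α ∉ ℚ, so this is the minimal polynomial.

Minimal polynomial: x² - 12x - 2


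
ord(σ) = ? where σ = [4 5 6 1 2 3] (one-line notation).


Cycle decomposition: (1 4) (2 5) (3 6)
Cycle lengths: 2, 2, 2
Order = lcm(2, 2, 2) = 2

ord(σ) = 2


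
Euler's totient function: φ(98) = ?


Factor n: 98 = 2 × 7^2
φ(n) = n · ∏(1 - 1/p) over distinct primes p | n
φ(98) = 98 · (1 - 1/2) · (1 - 1/7) = 42

φ(98) = 42


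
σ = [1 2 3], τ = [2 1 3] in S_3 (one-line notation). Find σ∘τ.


σ∘τ: apply τ first, then σ
1 →τ 2 →σ 2
2 →τ 1 →σ 1
3 →τ 3 →σ 3

σ∘τ = [2 1 3]


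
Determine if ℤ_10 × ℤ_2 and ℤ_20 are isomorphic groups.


Comparing ℤ_10 × ℤ_2 and ℤ_20:
gcd(10,2) = 2 ≠ 1. Max element order in ℤ_10×ℤ_2 is lcm(10,2) = 10 < 20, so it has no element of order 20

No, ℤ_10 × ℤ_2 ≇ ℤ_20


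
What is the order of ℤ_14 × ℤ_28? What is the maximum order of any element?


|ℤ_14 × ℤ_28| = 14 × 28 = 392
Max element order = lcm(14,28) = 28
Cyclic? No (gcd=14)

|ℤ_14×ℤ_28| = 392, max element order = 28


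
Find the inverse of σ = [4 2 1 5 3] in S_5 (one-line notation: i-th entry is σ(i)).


To find σ⁻¹, swap domain and range:
σ(1) = 4 → σ⁻¹(4) = 1
σ(2) = 2 → σ⁻¹(2) = 2
σ(3) = 1 → σ⁻¹(1) = 3
σ(4) = 5 → σ⁻¹(5) = 4
σ(5) = 3 → σ⁻¹(3) = 5

σ⁻¹ = [3 2 5 1 4]


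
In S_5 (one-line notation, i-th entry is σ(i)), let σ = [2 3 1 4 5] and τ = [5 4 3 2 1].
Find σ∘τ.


σ∘τ: apply τ first, then σ
1 →τ 5 →σ 5
2 →τ 4 →σ 4
3 →τ 3 →σ 1
4 →τ 2 →σ 3
5 →τ 1 →σ 2

σ∘τ = [5 4 1 3 2]


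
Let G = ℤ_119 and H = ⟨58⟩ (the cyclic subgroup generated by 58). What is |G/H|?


|⟨58⟩| = n / gcd(58, 119) = 119 / 1 = 119
H is normal (ℤ_119 is abelian).
|G/H| = |G| / |H| = 119 / 119 = 1

|G/H| = 1


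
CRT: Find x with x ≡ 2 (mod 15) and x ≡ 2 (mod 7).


m₁ = 15, m₂ = 7, gcd = 1, so CRT applies. M = m₁·m₂ = 105
Let M₁ = M/m₁ = 7, M₂ = M/m₂ = 15
Find y₁ ≡ M₁⁻¹ (mod m₁): 7⁻¹ ≡ 13 (mod 15)
Find y₂ ≡ M₂⁻¹ (mod m₂): 15⁻¹ ≡ 1 (mod 7)
x = a₁·M₁·y₁ + a₂·M₂·y₂ = 2·7·13 + 2·15·1 = 212
Reduce mod 105: x ≡ 2
Check: 2 mod 15 = 2 ✓, 2 mod 7 = 2 ✓

x ≡ 2 (mod 105)


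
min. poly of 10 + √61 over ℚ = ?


Let α = 10 + √61. Then α - 10 = √61, so (α - 10)² = 61, giving α² - 20α + 39 = 0. Degree 2 and α ∉ ℚ, so this is the minimal polynomial.

Minimal polynomial: x² - 20x + 39


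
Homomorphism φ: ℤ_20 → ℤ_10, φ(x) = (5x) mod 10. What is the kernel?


Kernel = preimage of identity
ker(φ) = {x ∈ ℤ_20 : 5x ≡ 0 (mod 10)}. Since 10 | 20, φ is well-defined. The kernel is the cyclic subgroup ⟨2⟩ of ℤ_20 (order 10), i.e. {0, 2, 4, 6, 8, 10, 12, 14, 16, 18}

ker(φ) = {0, 2, 4, 6, 8, 10, 12, 14, 16, 18}


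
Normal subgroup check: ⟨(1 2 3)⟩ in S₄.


H = ⟨(1 2 3)⟩ in S₄
(1 4)(1 2 3)(1 4)⁻¹ = (4 2 3) ∉ ⟨(1 2 3)⟩

No, not a normal subgroup


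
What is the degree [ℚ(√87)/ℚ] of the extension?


√87 has minimal polynomial x² - 87 (irreducible over ℚ since 87 is squarefree)

[ℚ(√87)/ℚ] = 2


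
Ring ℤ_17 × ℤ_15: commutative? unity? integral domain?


Direct product ring; commutative with unity (1,1); but (1,0)·(0,1) = (0,0) gives zero divisors, so not an integral domain
Commutative: Yes
Integral domain: No
Has unity: Yes

ℤ_17 × ℤ_15: Commutative=Yes, Unity=Yes


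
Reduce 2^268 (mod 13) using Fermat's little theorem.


Fermat's little theorem: if p is prime and gcd(a,p)=1, then a^(p-1) ≡ 1 (mod p)
p = 13 is prime, gcd(2,13) = 1
Reduce exponent: 268 mod 12 = 4
So 2^268 ≡ 2^4 (mod 13)
2^4 mod 13 = 3

2^268 ≡ 3 (mod 13)


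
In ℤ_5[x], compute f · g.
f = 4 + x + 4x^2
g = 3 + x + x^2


Expand and collect like terms; reduce coefficients mod 5:
x^0: 4·3 = 12 ≡ 2 (mod 5)
x^1: 4·1 + 1·3 = 7 ≡ 2 (mod 5)
x^2: 4·1 + 1·1 + 4·3 = 17 ≡ 2 (mod 5)
x^3: 1·1 + 4·1 = 5 ≡ 0 (mod 5)
x^4: 4·1 = 4 ≡ 4 (mod 5)
Result: 2 + 2x + 2x^2 + 4x^4

f · g = 2 + 2x + 2x^2 + 4x^4


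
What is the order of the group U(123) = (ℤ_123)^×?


U(n) is the group of units mod n; |U(n)| = φ(n)
|U(123)| = φ(123) = 80

|U(123) = (ℤ_123)^×| = 80


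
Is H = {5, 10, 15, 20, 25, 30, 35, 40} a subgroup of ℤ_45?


Subgroup test for H = {5, 10, 15, 20, 25, 30, 35, 40} in (ℤ_45, +):
(1) 0 ∈ H? No
(2) Closure: for all a,b ∈ H, (a+b) mod 45 ∈ H? No  [counterexample: 5 + 40 = 0 ∉ H]
(3) Inverses: for all a ∈ H, -a mod 45 ∈ H? Yes

No, H is not a subgroup of ℤ_45


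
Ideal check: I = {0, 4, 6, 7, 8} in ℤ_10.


Check ideal conditions for I = {0, 4, 6, 7, 8} in ℤ_10:
(1) I is an additive subgroup? No
(2) For r ∈ ℤ_10 and a ∈ I: r·a ∈ I? No  [counterexample: r=2, a=6, r·a mod 10 = 2 ∉ I]

No, I is not an ideal of ℤ_10


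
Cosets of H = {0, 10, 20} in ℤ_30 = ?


H = {0, 10, 20}, |H| = 3
Number of cosets = |G|/|H| = 30/3 = 10
0 + H = {0, 10, 20}
1 + H = {1, 11, 21}
2 + H = {2, 12, 22}
3 + H = {3, 13, 23}
4 + H = {4, 14, 24}
5 + H = {5, 15, 25}
6 + H = {6, 16, 26}
7 + H = {7, 17, 27}
8 + H = {8, 18, 28}
9 + H = {9, 19, 29}

Cosets: 0+H={0,10,20}; 1+H={1,11,21}; 2+H={2,12,22}; 3+H={3,13,23}; 4+H={4,14,24}; 5+H={5,15,25}; 6+H={6,16,26}; 7+H={7,17,27}; 8+H={8,18,28}; 9+H={9,19,29}


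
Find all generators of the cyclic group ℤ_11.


g generates ℤ_n iff gcd(g,n) = 1
Checking each g ∈ {1,...,10}:
gcd(1,11) = 1
gcd(2,11) = 1
gcd(3,11) = 1
gcd(4,11) = 1
gcd(5,11) = 1
gcd(6,11) = 1
gcd(7,11) = 1
gcd(8,11) = 1
gcd(9,11) = 1
gcd(10,11) = 1
Generators: {1, 2, 3, 4, 5, 6, 7, 8, 9, 10}
Number of generators = φ(11) = 10

Generators of ℤ_11 = {1, 2, 3, 4, 5, 6, 7, 8, 9, 10}


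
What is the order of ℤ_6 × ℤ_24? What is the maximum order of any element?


|ℤ_6 × ℤ_24| = 6 × 24 = 144
Max element order = lcm(6,24) = 24
Cyclic? No (gcd=6)

|ℤ_6×ℤ_24| = 144, max element order = 24


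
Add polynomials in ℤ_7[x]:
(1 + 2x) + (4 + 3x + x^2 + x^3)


Add coefficients mod 7:
x^0: 1 + 4 = 5 (mod 7)
x^1: 2 + 3 = 5 (mod 7)
x^2: 0 + 1 = 1 (mod 7)
x^3: 0 + 1 = 1 (mod 7)
Result: 5 + 5x + x^2 + x^3

f + g = 5 + 5x + x^2 + x^3


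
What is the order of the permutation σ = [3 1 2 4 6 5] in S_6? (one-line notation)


Cycle decomposition: (1 3 2) (5 6)
Cycle lengths: 3, 2
Order = lcm(3, 2) = 6

ord(σ) = 6


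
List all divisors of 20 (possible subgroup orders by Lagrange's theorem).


Lagrange's theorem: |H| divides |G|
|G| = 20
Divisors of 20: 1, 2, 4, 5, 10, 20

Possible subgroup orders: {1, 2, 4, 5, 10, 20}


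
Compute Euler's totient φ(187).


Factor n: 187 = 11 × 17
φ(n) = n · ∏(1 - 1/p) over distinct primes p | n
φ(187) = 187 · (1 - 1/11) · (1 - 1/17) = 160

φ(187) = 160


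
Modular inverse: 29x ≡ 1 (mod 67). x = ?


Use the extended Euclidean algorithm to write 1 = 29·s + 67·t; then s mod 67 is the inverse.
Euclidean algorithm:
  29 = 0·67 + 29
  67 = 2·29 + 9
  29 = 3·9 + 2
  9 = 4·2 + 1
  2 = 2·1 + 0
gcd(29,67) = 1
Back-substitution gives: 29·(-30) + 67·(13) = 1
So 29⁻¹ ≡ -30 ≡ 37 (mod 67)
Check: 29 × 37 = 1073 ≡ 1 (mod 67) ✓

29⁻¹ ≡ 37 (mod 67)


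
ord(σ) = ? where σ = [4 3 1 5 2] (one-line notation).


Cycle decomposition: (1 4 5 2 3)
Cycle lengths: 5
Order = lcm(5) = 5

ord(σ) = 5


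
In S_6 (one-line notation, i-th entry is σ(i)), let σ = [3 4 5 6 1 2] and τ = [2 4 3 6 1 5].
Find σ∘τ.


σ∘τ: apply τ first, then σ
1 →τ 2 →σ 4
2 →τ 4 →σ 6
3 →τ 3 →σ 5
4 →τ 6 →σ 2
5 →τ 1 →σ 3
6 →τ 5 →σ 1

σ∘τ = [4 6 5 2 3 1]


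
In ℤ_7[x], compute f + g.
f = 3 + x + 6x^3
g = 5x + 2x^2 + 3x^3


Add coefficients mod 7:
x^0: 3 + 0 = 3 (mod 7)
x^1: 1 + 5 = 6 (mod 7)
x^2: 0 + 2 = 2 (mod 7)
x^3: 6 + 3 = 2 (mod 7)
Result: 3 + 6x + 2x^2 + 2x^3

f + g = 3 + 6x + 2x^2 + 2x^3


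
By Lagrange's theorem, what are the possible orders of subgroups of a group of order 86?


Lagrange's theorem: |H| divides |G|
|G| = 86
Divisors of 86: 1, 2, 43, 86

Possible subgroup orders: {1, 2, 43, 86}


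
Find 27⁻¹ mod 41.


Use the extended Euclidean algorithm to write 1 = 27·s + 41·t; then s mod 41 is the inverse.
Euclidean algorithm:
  27 = 0·41 + 27
  41 = 1·27 + 14
  27 = 1·14 + 13
  14 = 1·13 + 1
  13 = 13·1 + 0
gcd(27,41) = 1
Back-substitution gives: 27·(-3) + 41·(2) = 1
So 27⁻¹ ≡ -3 ≡ 38 (mod 41)
Check: 27 × 38 = 1026 ≡ 1 (mod 41) ✓

27⁻¹ ≡ 38 (mod 41)


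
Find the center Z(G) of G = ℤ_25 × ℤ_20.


Z(G) = {g ∈ G | gx = xg for all x ∈ G}
Direct product of abelian groups is abelian, so Z(G) = G

Z(ℤ_25 × ℤ_20) = ℤ_25 × ℤ_20


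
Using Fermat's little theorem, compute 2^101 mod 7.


Fermat's little theorem: if p is prime and gcd(a,p)=1, then a^(p-1) ≡ 1 (mod p)
p = 7 is prime, gcd(2,7) = 1
Reduce exponent: 101 mod 6 = 5
So 2^101 ≡ 2^5 (mod 7)
2^5 mod 7 = 4

2^101 ≡ 4 (mod 7)


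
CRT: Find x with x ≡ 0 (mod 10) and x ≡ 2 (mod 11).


m₁ = 10, m₂ = 11, gcd = 1, so CRT applies. M = m₁·m₂ = 110
Let M₁ = M/m₁ = 11, M₂ = M/m₂ = 10
Find y₁ ≡ M₁⁻¹ (mod m₁): 11⁻¹ ≡ 1 (mod 10)
Find y₂ ≡ M₂⁻¹ (mod m₂): 10⁻¹ ≡ 10 (mod 11)
x = a₁·M₁·y₁ + a₂·M₂·y₂ = 0·11·1 + 2·10·10 = 200
Reduce mod 110: x ≡ 90
Check: 90 mod 10 = 0 ✓, 90 mod 11 = 2 ✓

x ≡ 90 (mod 110)


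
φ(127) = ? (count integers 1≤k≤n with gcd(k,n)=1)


Factor n: 127 = 127
φ(n) = n · ∏(1 - 1/p) over distinct primes p | n
φ(127) = 127 · (1 - 1/127) = 126

φ(127) = 126


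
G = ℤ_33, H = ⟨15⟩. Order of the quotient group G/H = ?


|⟨15⟩| = n / gcd(15, 33) = 33 / 3 = 11
H is normal (ℤ_33 is abelian).
|G/H| = |G| / |H| = 33 / 11 = 3

|G/H| = 3


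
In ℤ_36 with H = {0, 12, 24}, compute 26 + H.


26 + H = {26 + h (mod 36) : h ∈ H}
26+0=26, 26+12=2, 26+24=14
26 + H = {2, 14, 26} = 2 + H

26 + H = {2, 14, 26}


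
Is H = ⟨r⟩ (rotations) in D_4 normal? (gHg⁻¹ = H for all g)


H = ⟨r⟩ (rotations) in D_4
The rotation subgroup ⟨r⟩ has index 2 in D_4, so it is normal

Yes, normal subgroup


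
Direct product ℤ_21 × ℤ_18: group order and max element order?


|ℤ_21 × ℤ_18| = 21 × 18 = 378
Max element order = lcm(21,18) = 126
Cyclic? No (gcd=3)

|ℤ_21×ℤ_18| = 378, max element order = 126


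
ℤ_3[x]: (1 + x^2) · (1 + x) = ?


Expand and collect like terms; reduce coefficients mod 3:
x^0: 1·1 = 1 ≡ 1 (mod 3)
x^1: 1·1 + 0·1 = 1 ≡ 1 (mod 3)
x^2: 0·1 + 1·1 = 1 ≡ 1 (mod 3)
x^3: 1·1 = 1 ≡ 1 (mod 3)
Result: 1 + x + x^2 + x^3

f · g = 1 + x + x^2 + x^3


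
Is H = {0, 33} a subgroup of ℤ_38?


Subgroup test for H = {0, 33} in (ℤ_38, +):
(1) 0 ∈ H? Yes
(2) Closure: for all a,b ∈ H, (a+b) mod 38 ∈ H? No  [counterexample: 33 + 33 = 28 ∉ H]
(3) Inverses: for all a ∈ H, -a mod 38 ∈ H? No

No, H is not a subgroup of ℤ_38


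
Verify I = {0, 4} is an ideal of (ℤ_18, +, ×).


Check ideal conditions for I = {0, 4} in ℤ_18:
(1) I is an additive subgroup? No
(2) For r ∈ ℤ_18 and a ∈ I: r·a ∈ I? No  [counterexample: r=2, a=4, r·a mod 18 = 8 ∉ I]

No, I is not an ideal of ℤ_18


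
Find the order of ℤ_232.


ℤ_n has n elements.

|ℤ_232| = 232


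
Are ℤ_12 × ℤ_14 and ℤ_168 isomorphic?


Comparing ℤ_12 × ℤ_14 and ℤ_168:
gcd(12,14) = 2 ≠ 1. Max element order in ℤ_12×ℤ_14 is lcm(12,14) = 84 < 168, so it has no element of order 168

No, ℤ_12 × ℤ_14 ≇ ℤ_168


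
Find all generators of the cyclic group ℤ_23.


g generates ℤ_n iff gcd(g,n) = 1
Prime factors of 23: 23
Generators are g ∈ {1,...,22} not divisible by any of these primes.
Generators: {1, 2, 3, 4, 5, 6, 7, 8, 9, 10, 11, 12, 13, 14, 15, 16, 17, 18, 19, 20, 21, 22}
Number of generators = φ(23) = 22

Generators of ℤ_23 = {1, 2, 3, 4, 5, 6, 7, 8, 9, 10, 11, 12, 13, 14, 15, 16, 17, 18, 19, 20, 21, 22}


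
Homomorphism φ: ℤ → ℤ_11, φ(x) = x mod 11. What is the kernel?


Kernel = preimage of identity
ker(φ) = {x ∈ ℤ : x ≡ 0 (mod 11)} = 11ℤ = {0, ±11, ±22, ...}

ker(φ) = 11ℤ


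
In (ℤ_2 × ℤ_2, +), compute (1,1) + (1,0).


Operation: componentwise addition mod (2, 2)
(1,1) + (1,0) = ((a₁+b₁) mod 2, (a₂+b₂) mod 2) with a = (1,1), b = (1,0)

(1,1) + (1,0) = (0,1)


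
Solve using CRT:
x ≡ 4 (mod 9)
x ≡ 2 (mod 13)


m₁ = 9, m₂ = 13, gcd = 1, so CRT applies. M = m₁·m₂ = 117
Let M₁ = M/m₁ = 13, M₂ = M/m₂ = 9
Find y₁ ≡ M₁⁻¹ (mod m₁): 13⁻¹ ≡ 7 (mod 9)
Find y₂ ≡ M₂⁻¹ (mod m₂): 9⁻¹ ≡ 3 (mod 13)
x = a₁·M₁·y₁ + a₂·M₂·y₂ = 4·13·7 + 2·9·3 = 418
Reduce mod 117: x ≡ 67
Check: 67 mod 9 = 4 ✓, 67 mod 13 = 2 ✓

x ≡ 67 (mod 117)


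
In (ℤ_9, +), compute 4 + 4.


Operation: addition mod 9
4 + 4 = (a + b) mod 9 with a = 4, b = 4

4 + 4 = 8


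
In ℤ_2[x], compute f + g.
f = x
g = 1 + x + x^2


Add coefficients mod 2:
x^0: 0 + 1 = 1 (mod 2)
x^1: 1 + 1 = 0 (mod 2)
x^2: 0 + 1 = 1 (mod 2)
Result: 1 + x^2

f + g = 1 + x^2


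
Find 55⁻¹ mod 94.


Use the extended Euclidean algorithm to write 1 = 55·s + 94·t; then s mod 94 is the inverse.
Euclidean algorithm:
  55 = 0·94 + 55
  94 = 1·55 + 39
  55 = 1·39 + 16
  39 = 2·16 + 7
  16 = 2·7 + 2
  7 = 3·2 + 1
  2 = 2·1 + 0
gcd(55,94) = 1
Back-substitution gives: 55·(-41) + 94·(24) = 1
So 55⁻¹ ≡ -41 ≡ 53 (mod 94)
Check: 55 × 53 = 2915 ≡ 1 (mod 94) ✓

55⁻¹ ≡ 53 (mod 94)


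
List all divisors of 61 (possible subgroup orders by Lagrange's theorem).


Lagrange's theorem: |H| divides |G|
|G| = 61
Divisors of 61: 1, 61

Possible subgroup orders: {1, 61}


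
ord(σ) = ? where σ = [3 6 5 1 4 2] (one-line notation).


Cycle decomposition: (1 3 5 4) (2 6)
Cycle lengths: 4, 2
Order = lcm(4, 2) = 4

ord(σ) = 4


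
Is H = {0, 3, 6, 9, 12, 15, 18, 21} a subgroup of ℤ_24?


Subgroup test for H = {0, 3, 6, 9, 12, 15, 18, 21} in (ℤ_24, +):
(1) 0 ∈ H? Yes
(2) Closure: for all a,b ∈ H, (a+b) mod 24 ∈ H? Yes
(3) Inverses: for all a ∈ H, -a mod 24 ∈ H? Yes

Yes, H is a subgroup of ℤ_24


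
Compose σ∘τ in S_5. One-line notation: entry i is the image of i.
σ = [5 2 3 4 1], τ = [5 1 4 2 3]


σ∘τ: apply τ first, then σ
1 →τ 5 →σ 1
2 →τ 1 →σ 5
3 →τ 4 →σ 4
4 →τ 2 →σ 2
5 →τ 3 →σ 3

σ∘τ = [1 5 4 2 3]


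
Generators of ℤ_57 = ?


g generates ℤ_n iff gcd(g,n) = 1
Prime factors of 57: 3, 19
Generators are g ∈ {1,...,56} not divisible by any of these primes.
Generators: {1, 2, 4, 5, 7, 8, 10, 11, 13, 14, 16, 17, 20, 22, 23, 25, 26, 28, 29, 31, 32, 34, 35, 37, 40, 41, 43, 44, 46, 47, 49, 50, 52, 53, 55, 56}
Number of generators = φ(57) = 36

Generators of ℤ_57 = {1, 2, 4, 5, 7, 8, 10, 11, 13, 14, 16, 17, 20, 22, 23, 25, 26, 28, 29, 31, 32, 34, 35, 37, 40, 41, 43, 44, 46, 47, 49, 50, 52, 53, 55, 56}


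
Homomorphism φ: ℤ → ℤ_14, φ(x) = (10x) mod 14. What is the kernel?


Kernel = preimage of identity
ker(φ) = {x ∈ ℤ : 10x ≡ 0 (mod 14)}. gcd(10,14) = 2, so 10x ≡ 0 (mod 14) ⟺ x ≡ 0 (mod 14/2 = 7). Hence ker(φ) = 7ℤ

ker(φ) = 7ℤ


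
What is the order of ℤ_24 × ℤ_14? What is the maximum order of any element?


|ℤ_24 × ℤ_14| = 24 × 14 = 336
Max element order = lcm(24,14) = 168
Cyclic? No (gcd=2)

|ℤ_24×ℤ_14| = 336, max element order = 168


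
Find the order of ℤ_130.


ℤ_n has n elements.

|ℤ_130| = 130


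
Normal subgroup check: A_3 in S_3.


H = A_3 in S_3
A_3 has index 2 in S_3, and every subgroup of index 2 is normal

Yes, normal subgroup


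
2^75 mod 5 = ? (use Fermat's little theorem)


Fermat's little theorem: if p is prime and gcd(a,p)=1, then a^(p-1) ≡ 1 (mod p)
p = 5 is prime, gcd(2,5) = 1
Reduce exponent: 75 mod 4 = 3
So 2^75 ≡ 2^3 (mod 5)
2^3 mod 5 = 3

2^75 ≡ 3 (mod 5)


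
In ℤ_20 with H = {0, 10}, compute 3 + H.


3 + H = {3 + h (mod 20) : h ∈ H}
3+0=3, 3+10=13

3 + H = {3, 13}


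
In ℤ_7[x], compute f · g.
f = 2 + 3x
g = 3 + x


Expand and collect like terms; reduce coefficients mod 7:
x^0: 2·3 = 6 ≡ 6 (mod 7)
x^1: 2·1 + 3·3 = 11 ≡ 4 (mod 7)
x^2: 3·1 = 3 ≡ 3 (mod 7)
Result: 6 + 4x + 3x^2

f · g = 6 + 4x + 3x^2


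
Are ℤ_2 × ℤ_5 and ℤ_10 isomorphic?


Comparing ℤ_2 × ℤ_5 and ℤ_10:
gcd(2,5) = 1, so ℤ_2 × ℤ_5 ≅ ℤ_10 (CRT)

Yes, ℤ_2 × ℤ_5 ≅ ℤ_10


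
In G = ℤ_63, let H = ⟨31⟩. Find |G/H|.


|⟨31⟩| = n / gcd(31, 63) = 63 / 1 = 63
H is normal (ℤ_63 is abelian).
|G/H| = |G| / |H| = 63 / 63 = 1

|G/H| = 1


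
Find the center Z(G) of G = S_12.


Z(G) = {g ∈ G | gx = xg for all x ∈ G}
S_n is non-abelian for n ≥ 3; Z(S_12) is trivial

Z(S_12) = {e}


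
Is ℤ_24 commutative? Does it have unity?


ℤ_24 is a commutative ring with unity 1; 24 = 2×12 is composite, so 2·12 ≡ 0 gives zero divisors (not an integral domain)
Commutative: Yes
Integral domain: No
Has unity: Yes

ℤ_24: Commutative=Yes, Unity=Yes


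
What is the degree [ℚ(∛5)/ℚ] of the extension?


∛5 has minimal polynomial x³ - 5 (irreducible over ℚ since 5 is not a perfect cube)

[ℚ(∛5)/ℚ] = 3


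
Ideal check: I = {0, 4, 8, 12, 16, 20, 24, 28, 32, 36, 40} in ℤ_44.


Check ideal conditions for I = {0, 4, 8, 12, 16, 20, 24, 28, 32, 36, 40} in ℤ_44:
(1) I is an additive subgroup? Yes
(2) For r ∈ ℤ_44 and a ∈ I: r·a ∈ I? Yes

Yes, I is an ideal of ℤ_44


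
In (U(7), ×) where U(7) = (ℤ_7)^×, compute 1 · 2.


Operation: multiplication mod 7
1 · 2 = (a × b) mod 7 with a = 1, b = 2

1 · 2 = 2
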